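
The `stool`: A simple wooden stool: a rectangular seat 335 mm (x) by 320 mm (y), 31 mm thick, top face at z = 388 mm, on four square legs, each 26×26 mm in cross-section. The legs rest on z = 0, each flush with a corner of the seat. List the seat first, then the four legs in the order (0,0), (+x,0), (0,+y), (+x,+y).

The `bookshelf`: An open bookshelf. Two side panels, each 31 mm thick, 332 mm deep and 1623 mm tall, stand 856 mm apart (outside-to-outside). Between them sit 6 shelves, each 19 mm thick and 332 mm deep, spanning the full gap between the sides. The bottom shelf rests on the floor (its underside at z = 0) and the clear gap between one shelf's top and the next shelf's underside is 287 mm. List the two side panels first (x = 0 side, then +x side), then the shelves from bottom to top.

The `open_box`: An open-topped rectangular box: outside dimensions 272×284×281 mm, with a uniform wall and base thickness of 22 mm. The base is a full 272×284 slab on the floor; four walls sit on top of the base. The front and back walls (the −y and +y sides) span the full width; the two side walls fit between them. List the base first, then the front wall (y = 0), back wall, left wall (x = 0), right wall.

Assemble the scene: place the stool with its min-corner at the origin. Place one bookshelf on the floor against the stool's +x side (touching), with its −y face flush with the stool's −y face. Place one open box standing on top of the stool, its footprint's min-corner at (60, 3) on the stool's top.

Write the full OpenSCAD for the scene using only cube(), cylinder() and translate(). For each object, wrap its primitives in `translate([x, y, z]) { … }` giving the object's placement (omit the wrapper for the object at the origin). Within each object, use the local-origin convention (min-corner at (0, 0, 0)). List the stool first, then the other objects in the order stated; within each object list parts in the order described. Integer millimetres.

translate([0, 0, 357]) cube([335, 320, 31]);
cube([26, 26, 357]);
translate([309, 0, 0]) cube([26, 26, 357]);
translate([0, 294, 0]) cube([26, 26, 357]);
translate([309, 294, 0]) cube([26, 26, 357]);
translate([335, 0, 0]) {
  cube([31, 332, 1623]);
  translate([825, 0, 0]) cube([31, 332, 1623]);
  translate([31, 0, 0]) cube([794, 332, 19]);
  translate([31, 0, 306]) cube([794, 332, 19]);
  translate([31, 0, 612]) cube([794, 332, 19]);
  translate([31, 0, 918]) cube([794, 332, 19]);
  translate([31, 0, 1224]) cube([794, 332, 19]);
  translate([31, 0, 1530]) cube([794, 332, 19]);
}
translate([60, 3, 388]) {
  cube([272, 284, 22]);
  translate([0, 0, 22]) cube([272, 22, 259]);
  translate([0, 262, 22]) cube([272, 22, 259]);
  translate([0, 22, 22]) cube([22, 240, 259]);
  translate([250, 22, 22]) cube([22, 240, 259]);
}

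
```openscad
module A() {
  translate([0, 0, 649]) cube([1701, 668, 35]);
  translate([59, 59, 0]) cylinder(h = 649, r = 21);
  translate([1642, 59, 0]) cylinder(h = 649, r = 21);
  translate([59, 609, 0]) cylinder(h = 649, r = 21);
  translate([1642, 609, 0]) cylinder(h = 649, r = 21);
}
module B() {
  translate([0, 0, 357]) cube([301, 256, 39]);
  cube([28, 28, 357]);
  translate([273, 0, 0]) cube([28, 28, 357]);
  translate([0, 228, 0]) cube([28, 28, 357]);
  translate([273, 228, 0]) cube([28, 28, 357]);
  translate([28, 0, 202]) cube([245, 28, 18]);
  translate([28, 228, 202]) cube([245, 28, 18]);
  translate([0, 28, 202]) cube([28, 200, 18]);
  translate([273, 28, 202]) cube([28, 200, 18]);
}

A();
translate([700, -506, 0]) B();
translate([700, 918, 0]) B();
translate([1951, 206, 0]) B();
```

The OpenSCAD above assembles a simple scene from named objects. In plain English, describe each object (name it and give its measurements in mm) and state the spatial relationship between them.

A is a table with a 1701×668 mm rectangular top, 35 mm thick, top surface at z = 684 mm, supported by four round legs of 42 mm diameter, each leg's bounding box inset 38 mm from the nearest pair of top edges, running from the floor.

B is a four-legged stool. The seat is 301×256 mm, 39 mm thick, top at z = 396 mm. It stands on four square legs, each 28×28 mm in cross-section, from z = 0 to the seat underside, each flush with a corner of the seat. Four stretchers, 28 mm wide and 18 mm tall, connect adjacent legs with their undersides at z = 202 mm, each running between the inner faces of the legs it joins and aligned with the legs' outer faces on the other axis.

Three stools sit around the table at the −y, +y, +x sides.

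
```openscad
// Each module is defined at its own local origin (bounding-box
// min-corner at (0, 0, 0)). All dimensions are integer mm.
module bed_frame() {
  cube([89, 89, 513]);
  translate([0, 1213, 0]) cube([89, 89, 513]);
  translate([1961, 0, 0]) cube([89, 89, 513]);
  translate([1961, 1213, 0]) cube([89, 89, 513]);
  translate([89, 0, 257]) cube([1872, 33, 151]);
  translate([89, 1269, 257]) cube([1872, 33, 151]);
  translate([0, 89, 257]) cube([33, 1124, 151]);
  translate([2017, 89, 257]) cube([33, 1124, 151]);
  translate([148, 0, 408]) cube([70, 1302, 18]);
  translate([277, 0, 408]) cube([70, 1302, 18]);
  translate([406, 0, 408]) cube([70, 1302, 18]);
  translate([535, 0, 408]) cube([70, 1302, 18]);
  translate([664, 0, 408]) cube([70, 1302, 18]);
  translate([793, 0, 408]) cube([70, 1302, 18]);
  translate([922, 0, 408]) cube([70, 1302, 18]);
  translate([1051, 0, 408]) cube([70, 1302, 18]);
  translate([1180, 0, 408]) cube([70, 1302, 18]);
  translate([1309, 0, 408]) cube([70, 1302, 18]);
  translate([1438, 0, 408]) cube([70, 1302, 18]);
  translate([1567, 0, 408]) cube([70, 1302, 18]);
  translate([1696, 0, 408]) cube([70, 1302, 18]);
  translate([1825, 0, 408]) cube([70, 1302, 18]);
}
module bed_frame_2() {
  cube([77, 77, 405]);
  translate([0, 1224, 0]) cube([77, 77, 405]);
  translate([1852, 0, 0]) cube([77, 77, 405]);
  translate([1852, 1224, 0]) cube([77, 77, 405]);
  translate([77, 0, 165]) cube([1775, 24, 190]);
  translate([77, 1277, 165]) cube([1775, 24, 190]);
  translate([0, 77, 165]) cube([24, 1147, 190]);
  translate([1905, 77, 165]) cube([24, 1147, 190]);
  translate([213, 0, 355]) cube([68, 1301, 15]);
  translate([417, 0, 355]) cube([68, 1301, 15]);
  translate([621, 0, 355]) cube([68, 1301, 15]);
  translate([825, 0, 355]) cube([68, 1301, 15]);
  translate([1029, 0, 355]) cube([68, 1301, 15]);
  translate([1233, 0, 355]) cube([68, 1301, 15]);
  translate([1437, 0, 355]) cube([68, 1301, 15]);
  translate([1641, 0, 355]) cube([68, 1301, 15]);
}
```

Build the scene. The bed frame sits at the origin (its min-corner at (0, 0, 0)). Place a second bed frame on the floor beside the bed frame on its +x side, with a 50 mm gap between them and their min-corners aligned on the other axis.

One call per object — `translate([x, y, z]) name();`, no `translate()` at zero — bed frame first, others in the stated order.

bed_frame();
translate([2100, 0, 0]) bed_frame_2();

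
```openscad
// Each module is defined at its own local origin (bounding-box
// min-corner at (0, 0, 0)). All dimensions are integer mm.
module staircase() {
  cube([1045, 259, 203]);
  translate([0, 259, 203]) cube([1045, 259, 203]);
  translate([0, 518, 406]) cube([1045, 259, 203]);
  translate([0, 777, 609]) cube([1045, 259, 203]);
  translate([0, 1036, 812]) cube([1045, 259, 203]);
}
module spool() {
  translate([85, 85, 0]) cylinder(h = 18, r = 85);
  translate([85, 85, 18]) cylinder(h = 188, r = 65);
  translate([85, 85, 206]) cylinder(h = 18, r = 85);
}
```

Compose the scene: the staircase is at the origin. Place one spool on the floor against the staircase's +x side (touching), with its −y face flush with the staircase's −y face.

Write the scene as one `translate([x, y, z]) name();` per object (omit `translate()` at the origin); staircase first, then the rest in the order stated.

staircase();
translate([1045, 0, 0]) spool();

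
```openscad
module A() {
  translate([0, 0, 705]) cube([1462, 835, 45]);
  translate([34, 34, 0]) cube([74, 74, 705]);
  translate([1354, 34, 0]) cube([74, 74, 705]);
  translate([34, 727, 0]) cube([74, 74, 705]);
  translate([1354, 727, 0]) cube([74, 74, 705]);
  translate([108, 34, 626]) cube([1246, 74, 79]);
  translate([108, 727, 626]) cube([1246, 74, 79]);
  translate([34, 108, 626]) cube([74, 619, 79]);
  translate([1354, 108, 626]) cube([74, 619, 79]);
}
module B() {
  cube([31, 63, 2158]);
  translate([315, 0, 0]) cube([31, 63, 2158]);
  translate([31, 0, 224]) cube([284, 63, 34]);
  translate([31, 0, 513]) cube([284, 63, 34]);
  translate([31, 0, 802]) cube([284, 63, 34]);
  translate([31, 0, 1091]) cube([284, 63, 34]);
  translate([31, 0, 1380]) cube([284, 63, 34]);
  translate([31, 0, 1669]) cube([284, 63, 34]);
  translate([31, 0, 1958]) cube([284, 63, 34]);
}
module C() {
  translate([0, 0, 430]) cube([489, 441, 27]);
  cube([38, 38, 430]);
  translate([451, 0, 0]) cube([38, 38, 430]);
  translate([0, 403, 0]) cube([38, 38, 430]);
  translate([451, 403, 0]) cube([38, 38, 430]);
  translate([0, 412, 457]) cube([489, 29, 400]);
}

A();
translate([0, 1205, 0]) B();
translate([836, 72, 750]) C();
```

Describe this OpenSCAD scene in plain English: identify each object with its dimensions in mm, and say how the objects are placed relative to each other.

A is a table with a 1462×835 mm rectangular top, 45 mm thick, top surface at z = 750 mm, supported by four 74×74 mm square legs, each inset 34 mm from the nearest pair of top edges, running from the floor. Four apron rails, 74 mm thick and 79 mm tall, run between adjacent legs with their top edges flush with the underside of the top and their outer faces flush with the legs' outer faces.

B is a wooden ladder with two side rails of 31×63 mm section and 2158 mm height, set 346 mm apart overall. Between them run 7 rectangular rungs (63 mm deep, 34 mm thick), front faces flush with the rails' −y face. The bottom of the first rung is 224 mm above the floor and each subsequent rung is 289 mm higher than the one below.

C is a chair. The seat is a 489×441×27 mm slab with its top at z = 457 mm, on four 38×38 mm corner legs (flush with the seat edges, standing on z = 0). A flat backrest 29 mm thick, 400 mm tall, spans the full seat width and rises from the seat top along its +y edge, rear face flush with the rear of the seat.

The ladder is on the floor beside the table on its +y side. The chair is on top of the table.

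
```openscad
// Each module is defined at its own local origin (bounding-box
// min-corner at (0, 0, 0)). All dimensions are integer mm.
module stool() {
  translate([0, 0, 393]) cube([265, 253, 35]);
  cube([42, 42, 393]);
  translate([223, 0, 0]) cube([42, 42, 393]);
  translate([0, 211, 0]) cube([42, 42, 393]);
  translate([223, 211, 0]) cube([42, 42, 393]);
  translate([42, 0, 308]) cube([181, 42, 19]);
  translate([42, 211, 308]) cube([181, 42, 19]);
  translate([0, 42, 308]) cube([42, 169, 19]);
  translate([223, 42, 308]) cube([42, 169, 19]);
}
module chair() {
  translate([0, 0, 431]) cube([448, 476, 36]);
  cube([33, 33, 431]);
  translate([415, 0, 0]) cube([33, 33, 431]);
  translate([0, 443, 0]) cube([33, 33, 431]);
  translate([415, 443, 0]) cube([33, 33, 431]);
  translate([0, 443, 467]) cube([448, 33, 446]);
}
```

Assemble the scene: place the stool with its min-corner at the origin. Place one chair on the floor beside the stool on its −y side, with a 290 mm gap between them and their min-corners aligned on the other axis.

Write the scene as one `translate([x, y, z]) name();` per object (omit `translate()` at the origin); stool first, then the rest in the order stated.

stool();
translate([0, -766, 0]) chair();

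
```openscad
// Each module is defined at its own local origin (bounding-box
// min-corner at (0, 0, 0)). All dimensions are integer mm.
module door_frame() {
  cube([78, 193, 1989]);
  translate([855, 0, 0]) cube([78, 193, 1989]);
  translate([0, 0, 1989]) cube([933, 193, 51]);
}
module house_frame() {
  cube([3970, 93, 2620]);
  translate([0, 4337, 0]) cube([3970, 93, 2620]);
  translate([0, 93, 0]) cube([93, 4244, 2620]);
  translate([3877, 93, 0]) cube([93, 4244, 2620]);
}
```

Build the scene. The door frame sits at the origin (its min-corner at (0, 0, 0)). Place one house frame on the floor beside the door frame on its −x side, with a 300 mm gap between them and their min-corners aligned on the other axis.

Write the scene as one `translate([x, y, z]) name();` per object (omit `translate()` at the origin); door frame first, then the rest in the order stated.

door_frame();
translate([-4270, 0, 0]) house_frame();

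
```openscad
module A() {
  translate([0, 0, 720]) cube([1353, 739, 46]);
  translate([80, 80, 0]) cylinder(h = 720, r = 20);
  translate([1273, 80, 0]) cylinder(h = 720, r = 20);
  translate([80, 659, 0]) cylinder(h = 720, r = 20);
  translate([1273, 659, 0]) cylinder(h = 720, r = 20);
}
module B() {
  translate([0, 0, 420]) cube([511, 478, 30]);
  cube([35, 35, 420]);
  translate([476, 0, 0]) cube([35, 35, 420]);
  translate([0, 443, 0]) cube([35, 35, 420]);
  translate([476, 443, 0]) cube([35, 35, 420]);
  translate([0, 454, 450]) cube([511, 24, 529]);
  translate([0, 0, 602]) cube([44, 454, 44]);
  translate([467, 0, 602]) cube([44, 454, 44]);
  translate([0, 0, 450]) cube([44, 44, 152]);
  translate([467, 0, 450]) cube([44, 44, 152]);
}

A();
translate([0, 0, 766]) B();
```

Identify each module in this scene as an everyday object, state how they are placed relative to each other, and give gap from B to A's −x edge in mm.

The chair's min-x is at 0; the table's min-x is 0; gap = 0 mm.

A is a table. B is a chair. The chair is on top of the table. The gap from the chair to the table's −x edge is 0 mm.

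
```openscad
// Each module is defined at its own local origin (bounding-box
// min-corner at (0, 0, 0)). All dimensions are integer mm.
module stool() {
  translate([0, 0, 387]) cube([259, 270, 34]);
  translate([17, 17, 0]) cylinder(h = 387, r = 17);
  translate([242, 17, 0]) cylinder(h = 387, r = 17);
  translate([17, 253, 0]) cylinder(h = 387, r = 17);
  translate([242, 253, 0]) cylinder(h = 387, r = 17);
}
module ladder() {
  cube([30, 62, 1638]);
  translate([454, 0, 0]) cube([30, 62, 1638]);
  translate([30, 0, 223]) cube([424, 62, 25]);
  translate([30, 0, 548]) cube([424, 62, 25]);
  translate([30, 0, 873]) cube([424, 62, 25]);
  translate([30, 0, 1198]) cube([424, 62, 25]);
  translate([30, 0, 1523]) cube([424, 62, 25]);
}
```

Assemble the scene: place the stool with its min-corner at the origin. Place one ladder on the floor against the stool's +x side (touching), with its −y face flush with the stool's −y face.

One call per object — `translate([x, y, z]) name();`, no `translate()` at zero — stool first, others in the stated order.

stool();
translate([259, 0, 0]) ladder();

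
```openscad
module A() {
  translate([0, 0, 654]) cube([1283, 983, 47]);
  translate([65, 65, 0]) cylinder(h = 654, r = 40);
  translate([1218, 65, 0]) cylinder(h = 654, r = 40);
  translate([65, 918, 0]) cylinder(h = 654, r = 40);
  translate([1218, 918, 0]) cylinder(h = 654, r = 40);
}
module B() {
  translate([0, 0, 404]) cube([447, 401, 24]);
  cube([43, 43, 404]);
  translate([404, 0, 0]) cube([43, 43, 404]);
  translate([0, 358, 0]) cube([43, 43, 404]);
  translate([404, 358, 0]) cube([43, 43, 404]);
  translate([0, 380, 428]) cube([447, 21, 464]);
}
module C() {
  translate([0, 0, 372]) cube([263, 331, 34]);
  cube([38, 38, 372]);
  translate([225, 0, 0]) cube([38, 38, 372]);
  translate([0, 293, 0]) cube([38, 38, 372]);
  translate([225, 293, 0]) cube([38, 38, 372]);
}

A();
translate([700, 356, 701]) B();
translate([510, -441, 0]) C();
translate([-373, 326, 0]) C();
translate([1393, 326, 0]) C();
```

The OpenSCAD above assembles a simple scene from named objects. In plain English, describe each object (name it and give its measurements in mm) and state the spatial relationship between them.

A is a table: top 1283 mm (x) × 983 mm (y), 47 mm thick, upper face at z = 701 mm, on four round legs of 80 mm diameter, each leg's bounding box inset 25 mm from the nearest pair of top edges, running from z = 0 to the bottom of the top.

B is a chair. The seat is a 447×401×24 mm slab with its top at z = 428 mm, on four 43×43 mm corner legs (flush with the seat edges, standing on z = 0). A flat backrest 21 mm thick, 464 mm tall, spans the full seat width and rises from the seat top along its +y edge, rear face flush with the rear of the seat.

C is a four-legged stool. The seat is a 263×331×34 mm slab whose top surface is at z = 406 mm; four square legs, each 38×38 mm in cross-section, run from the floor (z = 0) to the underside of the seat, each flush with a corner of the seat.

The chair is on top of the table. Three stools sit around the table at the −y, −x, +x sides.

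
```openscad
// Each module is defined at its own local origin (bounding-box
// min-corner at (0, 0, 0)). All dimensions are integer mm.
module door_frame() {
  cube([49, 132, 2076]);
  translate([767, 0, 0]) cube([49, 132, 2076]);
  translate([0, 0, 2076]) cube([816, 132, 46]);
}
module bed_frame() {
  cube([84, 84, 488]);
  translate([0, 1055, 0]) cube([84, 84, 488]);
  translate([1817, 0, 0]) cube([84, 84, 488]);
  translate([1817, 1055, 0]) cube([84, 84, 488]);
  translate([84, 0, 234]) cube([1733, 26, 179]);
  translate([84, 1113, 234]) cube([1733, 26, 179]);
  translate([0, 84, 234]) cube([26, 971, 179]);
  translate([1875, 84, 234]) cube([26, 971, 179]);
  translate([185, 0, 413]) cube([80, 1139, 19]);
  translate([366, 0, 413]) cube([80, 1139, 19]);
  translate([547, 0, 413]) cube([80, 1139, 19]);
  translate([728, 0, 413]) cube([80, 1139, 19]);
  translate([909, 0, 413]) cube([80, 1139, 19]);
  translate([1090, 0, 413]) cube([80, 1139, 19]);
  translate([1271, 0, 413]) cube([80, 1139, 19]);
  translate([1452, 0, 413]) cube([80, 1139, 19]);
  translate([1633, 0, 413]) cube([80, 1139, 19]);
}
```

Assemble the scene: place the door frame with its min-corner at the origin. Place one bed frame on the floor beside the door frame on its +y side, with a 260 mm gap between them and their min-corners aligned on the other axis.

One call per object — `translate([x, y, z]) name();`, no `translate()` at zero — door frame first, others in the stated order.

door_frame();
translate([0, 392, 0]) bed_frame();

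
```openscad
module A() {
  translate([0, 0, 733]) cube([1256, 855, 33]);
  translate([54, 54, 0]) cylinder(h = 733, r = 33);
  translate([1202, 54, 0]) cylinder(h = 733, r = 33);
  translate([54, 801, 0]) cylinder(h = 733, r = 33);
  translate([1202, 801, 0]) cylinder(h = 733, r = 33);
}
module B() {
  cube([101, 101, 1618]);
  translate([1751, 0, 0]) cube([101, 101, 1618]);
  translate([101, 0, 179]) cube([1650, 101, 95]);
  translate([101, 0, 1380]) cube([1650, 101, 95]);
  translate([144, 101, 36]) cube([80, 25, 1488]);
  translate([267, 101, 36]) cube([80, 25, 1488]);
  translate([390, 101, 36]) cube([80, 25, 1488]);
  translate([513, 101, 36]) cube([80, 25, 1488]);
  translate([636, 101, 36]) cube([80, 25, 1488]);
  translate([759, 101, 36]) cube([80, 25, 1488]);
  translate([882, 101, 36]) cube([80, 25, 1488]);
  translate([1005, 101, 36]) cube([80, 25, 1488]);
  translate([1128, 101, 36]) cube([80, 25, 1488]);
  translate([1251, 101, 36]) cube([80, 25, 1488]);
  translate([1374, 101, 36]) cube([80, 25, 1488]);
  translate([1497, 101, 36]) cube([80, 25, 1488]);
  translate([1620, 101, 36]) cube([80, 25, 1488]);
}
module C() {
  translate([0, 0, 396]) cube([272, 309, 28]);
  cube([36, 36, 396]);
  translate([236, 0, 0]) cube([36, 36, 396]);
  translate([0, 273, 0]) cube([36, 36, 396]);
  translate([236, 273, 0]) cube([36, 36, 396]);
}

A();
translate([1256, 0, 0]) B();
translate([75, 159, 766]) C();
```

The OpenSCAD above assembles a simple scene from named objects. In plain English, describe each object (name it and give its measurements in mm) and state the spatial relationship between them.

A is a rectangular dining table. The top is 1256×855×33 mm with its upper surface at z = 766 mm. It stands on four round legs of 66 mm diameter, each leg's bounding box inset 21 mm from the nearest pair of top edges, running from the floor to the underside of the top.

B is a fence section. Two 101×101 mm posts, 1618 mm tall, stand on the floor with a clear span of 1650 mm between their inner faces. Two horizontal rails of 101×95 mm section span the gap between the posts with their undersides at z = 179 mm and z = 1380 mm, flush with the posts' −y face. 13 pickets, each 80 mm wide, 25 mm thick and 1488 mm tall, are fixed to the +y face of the rails with their bottoms at z = 36 mm, evenly spaced across the span with equal gaps (rounded down to the nearest mm) at the −x end and between each pair — any rounding remainder accumulates at the +x end.

C is a four-legged stool. The seat is a 272×309×28 mm slab whose top surface is at z = 424 mm; four square legs, each 36×36 mm in cross-section, run from the floor (z = 0) to the underside of the seat, each flush with a corner of the seat.

The fence section is against the table's +x side, with their −y faces flush. The stool is on top of the table.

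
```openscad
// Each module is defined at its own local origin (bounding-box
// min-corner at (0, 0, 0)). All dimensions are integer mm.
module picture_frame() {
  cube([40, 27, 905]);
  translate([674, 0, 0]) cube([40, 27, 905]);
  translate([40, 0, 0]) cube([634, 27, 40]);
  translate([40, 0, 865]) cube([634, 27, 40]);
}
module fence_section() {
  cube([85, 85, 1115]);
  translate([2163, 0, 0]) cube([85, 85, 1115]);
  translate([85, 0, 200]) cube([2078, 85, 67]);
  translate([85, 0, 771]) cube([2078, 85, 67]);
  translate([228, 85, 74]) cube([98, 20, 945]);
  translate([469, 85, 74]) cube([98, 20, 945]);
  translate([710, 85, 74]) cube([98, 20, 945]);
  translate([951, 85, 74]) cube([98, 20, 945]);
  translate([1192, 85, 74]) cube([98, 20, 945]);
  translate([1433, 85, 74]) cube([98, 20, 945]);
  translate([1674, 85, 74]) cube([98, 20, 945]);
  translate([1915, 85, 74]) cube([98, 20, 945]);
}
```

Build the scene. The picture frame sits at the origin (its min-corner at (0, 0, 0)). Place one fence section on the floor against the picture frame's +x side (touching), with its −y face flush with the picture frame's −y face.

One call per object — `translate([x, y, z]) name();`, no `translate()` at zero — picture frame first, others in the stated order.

picture_frame();
translate([714, 0, 0]) fence_section();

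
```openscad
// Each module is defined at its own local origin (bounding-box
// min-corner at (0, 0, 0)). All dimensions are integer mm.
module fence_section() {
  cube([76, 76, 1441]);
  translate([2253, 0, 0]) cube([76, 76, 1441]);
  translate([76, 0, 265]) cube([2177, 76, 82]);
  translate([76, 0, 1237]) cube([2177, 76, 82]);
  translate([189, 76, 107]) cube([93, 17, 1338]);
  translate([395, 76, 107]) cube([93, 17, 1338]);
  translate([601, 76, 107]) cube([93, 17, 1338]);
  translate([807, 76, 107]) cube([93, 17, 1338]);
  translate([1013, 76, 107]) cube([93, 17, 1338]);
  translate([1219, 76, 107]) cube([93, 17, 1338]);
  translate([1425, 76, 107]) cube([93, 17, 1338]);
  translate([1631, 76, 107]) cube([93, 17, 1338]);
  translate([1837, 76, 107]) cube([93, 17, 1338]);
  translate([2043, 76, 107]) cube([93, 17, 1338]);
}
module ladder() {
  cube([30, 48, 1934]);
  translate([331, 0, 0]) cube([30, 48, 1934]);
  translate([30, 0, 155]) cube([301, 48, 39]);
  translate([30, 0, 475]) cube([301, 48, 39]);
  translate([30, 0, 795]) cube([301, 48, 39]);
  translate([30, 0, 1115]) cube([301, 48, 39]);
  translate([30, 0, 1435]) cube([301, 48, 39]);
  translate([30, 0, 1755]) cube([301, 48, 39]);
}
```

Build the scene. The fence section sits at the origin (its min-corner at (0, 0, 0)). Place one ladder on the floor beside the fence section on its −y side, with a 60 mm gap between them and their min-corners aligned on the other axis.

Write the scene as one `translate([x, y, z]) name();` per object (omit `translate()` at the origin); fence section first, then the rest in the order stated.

fence_section();
translate([0, -108, 0]) ladder();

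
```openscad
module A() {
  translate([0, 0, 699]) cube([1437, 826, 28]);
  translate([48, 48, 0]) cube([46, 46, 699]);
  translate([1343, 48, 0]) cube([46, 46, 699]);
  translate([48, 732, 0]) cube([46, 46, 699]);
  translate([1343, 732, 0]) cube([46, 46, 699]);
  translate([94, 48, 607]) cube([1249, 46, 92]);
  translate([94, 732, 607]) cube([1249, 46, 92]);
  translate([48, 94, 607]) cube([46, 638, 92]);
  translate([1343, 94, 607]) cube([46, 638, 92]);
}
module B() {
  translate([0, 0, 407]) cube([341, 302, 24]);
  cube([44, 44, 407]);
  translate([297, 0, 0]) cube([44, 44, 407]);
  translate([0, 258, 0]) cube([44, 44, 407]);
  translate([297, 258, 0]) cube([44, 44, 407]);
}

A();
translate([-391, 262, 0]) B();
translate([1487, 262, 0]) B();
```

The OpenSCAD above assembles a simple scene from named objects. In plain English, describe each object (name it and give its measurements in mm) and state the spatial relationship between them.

A is a table: top 1437 mm (x) × 826 mm (y), 28 mm thick, upper face at z = 727 mm, on four 46×46 mm square legs, each inset 48 mm from the nearest pair of top edges, running from z = 0 to the bottom of the top. Four apron rails, 46 mm thick and 92 mm tall, run between adjacent legs with their top edges flush with the underside of the top and their outer faces flush with the legs' outer faces.

B is a four-legged stool. The seat is 341×302 mm, 24 mm thick, top at z = 431 mm. It stands on four square legs, each 44×44 mm in cross-section, from z = 0 to the seat underside, each flush with a corner of the seat.

Two stools sit around the table at the −x, +x sides.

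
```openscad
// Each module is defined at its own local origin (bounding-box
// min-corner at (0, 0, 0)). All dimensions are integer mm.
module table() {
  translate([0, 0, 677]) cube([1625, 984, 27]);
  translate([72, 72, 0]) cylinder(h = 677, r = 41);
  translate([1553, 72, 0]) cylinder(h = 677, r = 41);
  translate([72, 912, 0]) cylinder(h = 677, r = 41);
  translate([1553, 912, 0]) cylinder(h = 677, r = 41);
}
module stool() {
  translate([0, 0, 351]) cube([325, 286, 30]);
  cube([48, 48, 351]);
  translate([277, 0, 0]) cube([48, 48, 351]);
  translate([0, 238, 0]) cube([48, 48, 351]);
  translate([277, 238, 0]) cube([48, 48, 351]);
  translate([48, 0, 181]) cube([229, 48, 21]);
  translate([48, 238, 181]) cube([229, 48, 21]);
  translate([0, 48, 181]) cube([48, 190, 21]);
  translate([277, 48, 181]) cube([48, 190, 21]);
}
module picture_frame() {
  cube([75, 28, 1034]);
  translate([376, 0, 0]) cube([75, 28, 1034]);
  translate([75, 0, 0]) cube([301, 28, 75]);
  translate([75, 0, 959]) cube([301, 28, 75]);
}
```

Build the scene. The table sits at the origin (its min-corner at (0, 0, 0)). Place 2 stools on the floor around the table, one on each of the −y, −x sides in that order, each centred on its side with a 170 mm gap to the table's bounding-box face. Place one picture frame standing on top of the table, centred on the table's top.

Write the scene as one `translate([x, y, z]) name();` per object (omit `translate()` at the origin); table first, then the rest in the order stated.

table();
translate([650, -456, 0]) stool();
translate([-495, 349, 0]) stool();
translate([587, 478, 704]) picture_frame();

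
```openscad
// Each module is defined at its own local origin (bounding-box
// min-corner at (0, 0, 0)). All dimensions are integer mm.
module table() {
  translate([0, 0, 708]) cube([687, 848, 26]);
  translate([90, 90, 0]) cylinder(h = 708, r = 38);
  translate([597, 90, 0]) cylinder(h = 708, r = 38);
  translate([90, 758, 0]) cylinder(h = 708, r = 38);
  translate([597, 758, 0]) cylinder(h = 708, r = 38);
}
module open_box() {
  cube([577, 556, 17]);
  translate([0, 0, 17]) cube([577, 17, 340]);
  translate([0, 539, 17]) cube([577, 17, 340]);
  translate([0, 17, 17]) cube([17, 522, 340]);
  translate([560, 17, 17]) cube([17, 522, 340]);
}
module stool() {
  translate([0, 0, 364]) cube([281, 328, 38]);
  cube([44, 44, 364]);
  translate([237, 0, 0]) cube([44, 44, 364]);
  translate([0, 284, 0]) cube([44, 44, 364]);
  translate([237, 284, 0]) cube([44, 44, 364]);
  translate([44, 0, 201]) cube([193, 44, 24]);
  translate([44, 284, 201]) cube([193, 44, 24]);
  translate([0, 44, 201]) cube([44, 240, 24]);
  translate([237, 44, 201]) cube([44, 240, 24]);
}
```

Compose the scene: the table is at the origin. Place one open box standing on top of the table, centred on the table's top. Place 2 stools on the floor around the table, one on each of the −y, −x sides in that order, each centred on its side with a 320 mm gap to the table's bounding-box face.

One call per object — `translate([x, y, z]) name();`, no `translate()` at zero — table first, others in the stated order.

table();
translate([55, 146, 734]) open_box();
translate([203, -648, 0]) stool();
translate([-601, 260, 0]) stool();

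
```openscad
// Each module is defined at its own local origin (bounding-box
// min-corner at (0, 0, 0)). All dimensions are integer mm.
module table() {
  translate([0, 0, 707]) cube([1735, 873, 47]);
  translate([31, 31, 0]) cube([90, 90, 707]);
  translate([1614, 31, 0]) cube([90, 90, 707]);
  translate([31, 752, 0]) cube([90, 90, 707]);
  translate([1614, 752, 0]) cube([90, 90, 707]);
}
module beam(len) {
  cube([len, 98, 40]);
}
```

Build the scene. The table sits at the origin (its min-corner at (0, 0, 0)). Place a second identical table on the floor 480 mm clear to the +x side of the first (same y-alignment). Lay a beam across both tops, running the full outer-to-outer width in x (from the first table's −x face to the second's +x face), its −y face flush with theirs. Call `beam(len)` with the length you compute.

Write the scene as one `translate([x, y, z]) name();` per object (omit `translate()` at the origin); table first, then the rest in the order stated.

table();
translate([2215, 0, 0]) table();
translate([0, 0, 754]) beam(3950);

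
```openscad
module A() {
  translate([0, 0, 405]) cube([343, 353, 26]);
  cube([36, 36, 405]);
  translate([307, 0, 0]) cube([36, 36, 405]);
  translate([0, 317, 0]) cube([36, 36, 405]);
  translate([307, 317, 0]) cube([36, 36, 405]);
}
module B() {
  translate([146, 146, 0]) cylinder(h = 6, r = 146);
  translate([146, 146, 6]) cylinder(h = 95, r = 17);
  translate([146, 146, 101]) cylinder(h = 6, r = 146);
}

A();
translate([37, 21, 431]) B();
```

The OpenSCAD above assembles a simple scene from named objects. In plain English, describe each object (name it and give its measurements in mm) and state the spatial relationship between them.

A is a four-legged stool. The seat is a 343×353×26 mm slab whose top surface is at z = 431 mm; four square legs, each 36×36 mm in cross-section, run from the floor (z = 0) to the underside of the seat, each flush with a corner of the seat.

B is a spool: two coaxial disc flanges of radius 146 mm and thickness 6 mm, joined by a core cylinder of radius 17 mm and height 95 mm. The lower flange rests on z = 0 and the three cylinders share a vertical axis.

The spool is on top of the stool.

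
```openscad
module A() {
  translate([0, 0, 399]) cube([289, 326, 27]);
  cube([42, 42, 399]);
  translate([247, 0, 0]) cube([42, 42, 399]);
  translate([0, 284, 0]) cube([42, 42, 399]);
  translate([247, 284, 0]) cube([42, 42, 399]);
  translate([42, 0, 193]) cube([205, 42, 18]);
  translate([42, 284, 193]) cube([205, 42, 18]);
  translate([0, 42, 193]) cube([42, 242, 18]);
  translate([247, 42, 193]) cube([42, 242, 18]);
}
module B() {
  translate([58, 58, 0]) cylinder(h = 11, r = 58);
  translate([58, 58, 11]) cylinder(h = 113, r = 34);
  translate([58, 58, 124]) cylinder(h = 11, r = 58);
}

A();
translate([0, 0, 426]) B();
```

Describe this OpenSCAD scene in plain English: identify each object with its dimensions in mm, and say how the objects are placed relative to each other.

A is a four-legged stool. The seat is 289×326 mm, 27 mm thick, top at z = 426 mm. It stands on four square legs, each 42×42 mm in cross-section, from z = 0 to the seat underside, each flush with a corner of the seat. Four stretchers, 42 mm wide and 18 mm tall, connect adjacent legs with their undersides at z = 193 mm, each running between the inner faces of the legs it joins and aligned with the legs' outer faces on the other axis.

B is a spool: two coaxial disc flanges of radius 58 mm and thickness 11 mm, joined by a core cylinder of radius 34 mm and height 113 mm. The lower flange rests on z = 0 and the three cylinders share a vertical axis.

The spool is on top of the stool.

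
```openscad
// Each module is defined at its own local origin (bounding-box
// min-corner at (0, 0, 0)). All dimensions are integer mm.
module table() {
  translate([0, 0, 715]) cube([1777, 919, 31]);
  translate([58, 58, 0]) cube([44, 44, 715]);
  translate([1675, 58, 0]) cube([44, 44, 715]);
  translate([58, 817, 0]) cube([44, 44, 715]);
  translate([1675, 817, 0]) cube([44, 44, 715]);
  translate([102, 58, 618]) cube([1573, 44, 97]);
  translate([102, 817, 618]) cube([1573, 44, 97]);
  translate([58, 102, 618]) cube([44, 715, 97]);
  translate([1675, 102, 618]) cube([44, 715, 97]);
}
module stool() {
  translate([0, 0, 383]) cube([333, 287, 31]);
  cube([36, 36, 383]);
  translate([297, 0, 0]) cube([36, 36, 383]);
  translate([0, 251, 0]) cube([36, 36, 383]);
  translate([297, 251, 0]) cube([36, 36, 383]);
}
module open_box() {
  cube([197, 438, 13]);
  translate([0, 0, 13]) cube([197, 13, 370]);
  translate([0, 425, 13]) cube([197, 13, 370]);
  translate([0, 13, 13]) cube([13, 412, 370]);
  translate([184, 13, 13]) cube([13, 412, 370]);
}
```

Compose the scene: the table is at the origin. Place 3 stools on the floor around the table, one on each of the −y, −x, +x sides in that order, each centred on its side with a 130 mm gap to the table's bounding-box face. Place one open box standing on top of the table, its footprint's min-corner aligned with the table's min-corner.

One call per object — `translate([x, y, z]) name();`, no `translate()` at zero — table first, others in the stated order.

table();
translate([722, -417, 0]) stool();
translate([-463, 316, 0]) stool();
translate([1907, 316, 0]) stool();
translate([0, 0, 746]) open_box();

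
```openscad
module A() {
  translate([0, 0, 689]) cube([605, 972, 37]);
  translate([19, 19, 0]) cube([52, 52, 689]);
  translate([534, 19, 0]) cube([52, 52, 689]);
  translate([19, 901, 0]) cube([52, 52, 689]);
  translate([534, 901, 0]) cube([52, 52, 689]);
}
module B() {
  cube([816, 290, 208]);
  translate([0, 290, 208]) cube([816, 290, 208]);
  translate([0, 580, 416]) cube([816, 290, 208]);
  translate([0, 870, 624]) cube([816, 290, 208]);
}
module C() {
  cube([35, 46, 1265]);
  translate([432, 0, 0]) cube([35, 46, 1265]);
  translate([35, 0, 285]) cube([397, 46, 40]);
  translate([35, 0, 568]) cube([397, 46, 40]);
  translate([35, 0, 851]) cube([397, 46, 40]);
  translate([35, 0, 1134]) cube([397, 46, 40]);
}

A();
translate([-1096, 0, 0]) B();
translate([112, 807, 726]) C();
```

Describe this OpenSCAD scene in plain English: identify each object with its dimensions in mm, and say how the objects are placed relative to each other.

A is a table with a 605×972 mm rectangular top, 37 mm thick, top surface at z = 726 mm, supported by four 52×52 mm square legs, each inset 19 mm from the nearest pair of top edges, running from the floor.

B is a run of 4 identical solid stair steps. Each tread is 816×290 mm and each step block is 208 mm high. Step 1 rests on the floor; step k is offset from step 1 by (k−1)×290 mm in y and (k−1)×208 mm in z.

C is a wooden ladder with two side rails of 35×46 mm section and 1265 mm height, set 467 mm apart overall. Between them run 4 rectangular rungs (46 mm deep, 40 mm thick), front faces flush with the rails' −y face. The bottom of the first rung is 285 mm above the floor and each subsequent rung is 283 mm higher than the one below.

The staircase is on the floor beside the table on its −x side. The ladder is on top of the table.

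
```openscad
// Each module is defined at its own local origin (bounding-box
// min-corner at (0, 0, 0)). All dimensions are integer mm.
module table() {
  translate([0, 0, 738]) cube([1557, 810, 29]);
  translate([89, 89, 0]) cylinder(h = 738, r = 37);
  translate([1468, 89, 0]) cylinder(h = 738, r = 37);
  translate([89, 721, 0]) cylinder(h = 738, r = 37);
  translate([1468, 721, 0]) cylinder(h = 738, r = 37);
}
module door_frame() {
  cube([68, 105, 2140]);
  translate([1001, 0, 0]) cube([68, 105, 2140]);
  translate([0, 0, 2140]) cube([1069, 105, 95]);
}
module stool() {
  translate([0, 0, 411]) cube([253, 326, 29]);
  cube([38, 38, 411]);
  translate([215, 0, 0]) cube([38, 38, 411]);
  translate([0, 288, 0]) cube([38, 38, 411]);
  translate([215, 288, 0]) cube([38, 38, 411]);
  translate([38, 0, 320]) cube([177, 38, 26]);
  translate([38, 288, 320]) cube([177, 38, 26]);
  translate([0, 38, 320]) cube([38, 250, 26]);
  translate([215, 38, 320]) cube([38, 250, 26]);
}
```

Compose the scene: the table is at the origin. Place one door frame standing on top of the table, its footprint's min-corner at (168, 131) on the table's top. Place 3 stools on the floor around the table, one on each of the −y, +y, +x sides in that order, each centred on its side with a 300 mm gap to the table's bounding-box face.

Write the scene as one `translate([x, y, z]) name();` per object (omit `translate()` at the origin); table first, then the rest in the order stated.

table();
translate([168, 131, 767]) door_frame();
translate([652, -626, 0]) stool();
translate([652, 1110, 0]) stool();
translate([1857, 242, 0]) stool();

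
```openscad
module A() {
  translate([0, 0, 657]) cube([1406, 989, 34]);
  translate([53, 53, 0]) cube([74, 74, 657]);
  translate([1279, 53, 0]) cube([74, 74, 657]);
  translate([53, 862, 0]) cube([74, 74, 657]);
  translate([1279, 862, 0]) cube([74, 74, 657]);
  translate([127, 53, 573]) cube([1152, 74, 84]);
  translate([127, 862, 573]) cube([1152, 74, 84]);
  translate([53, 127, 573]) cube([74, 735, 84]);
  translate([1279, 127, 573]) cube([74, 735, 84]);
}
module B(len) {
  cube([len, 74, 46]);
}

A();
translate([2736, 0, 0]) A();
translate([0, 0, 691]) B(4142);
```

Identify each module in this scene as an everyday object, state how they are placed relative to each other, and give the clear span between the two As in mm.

A is a table. B is a beam. A beam spans the tops of two tables. The clear span between the two tables is 1330 mm.

Second table starts at x = 2736; first ends at x = 1406; clear span = 2736 − 1406 = 1330 mm.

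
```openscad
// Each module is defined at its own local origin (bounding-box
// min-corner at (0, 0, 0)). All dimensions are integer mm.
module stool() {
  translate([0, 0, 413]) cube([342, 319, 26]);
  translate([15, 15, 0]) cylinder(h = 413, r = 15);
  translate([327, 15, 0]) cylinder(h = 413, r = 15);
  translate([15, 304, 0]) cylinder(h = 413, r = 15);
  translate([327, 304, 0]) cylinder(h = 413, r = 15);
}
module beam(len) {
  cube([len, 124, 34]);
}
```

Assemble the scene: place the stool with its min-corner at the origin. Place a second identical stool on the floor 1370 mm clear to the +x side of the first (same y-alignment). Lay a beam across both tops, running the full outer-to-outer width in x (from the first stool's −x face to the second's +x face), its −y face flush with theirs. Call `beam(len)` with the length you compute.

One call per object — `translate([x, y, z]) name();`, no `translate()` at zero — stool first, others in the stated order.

stool();
translate([1712, 0, 0]) stool();
translate([0, 0, 439]) beam(2054);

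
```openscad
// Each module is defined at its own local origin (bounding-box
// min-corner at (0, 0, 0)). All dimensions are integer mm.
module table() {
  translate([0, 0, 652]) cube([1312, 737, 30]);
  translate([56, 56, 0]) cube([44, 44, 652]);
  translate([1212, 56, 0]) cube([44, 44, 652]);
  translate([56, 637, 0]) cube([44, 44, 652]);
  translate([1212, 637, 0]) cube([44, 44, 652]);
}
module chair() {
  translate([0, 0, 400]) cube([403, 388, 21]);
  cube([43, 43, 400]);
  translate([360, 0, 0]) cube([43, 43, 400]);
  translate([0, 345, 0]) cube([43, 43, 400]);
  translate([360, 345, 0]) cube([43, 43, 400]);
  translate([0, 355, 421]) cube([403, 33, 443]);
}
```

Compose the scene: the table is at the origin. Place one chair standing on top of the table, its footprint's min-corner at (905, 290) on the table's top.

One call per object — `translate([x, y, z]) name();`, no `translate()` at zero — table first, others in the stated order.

table();
translate([905, 290, 682]) chair();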